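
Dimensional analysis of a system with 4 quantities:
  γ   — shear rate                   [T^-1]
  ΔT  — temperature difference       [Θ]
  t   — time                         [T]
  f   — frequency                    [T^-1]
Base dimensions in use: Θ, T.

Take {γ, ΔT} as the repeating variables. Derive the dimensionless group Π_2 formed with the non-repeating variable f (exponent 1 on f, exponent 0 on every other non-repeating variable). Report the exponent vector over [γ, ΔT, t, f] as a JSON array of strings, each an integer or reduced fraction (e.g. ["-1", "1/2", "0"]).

["-1", "0", "0", "1"]

Write exponents as rows Θ,T / cols γ,ΔT,t,f:
  Θ: [ 0  1  0  0]
  T: [-1  0  1 -1]
RREF → pivots at {γ,ΔT} ⇒ r = 2
Pivot set = {γ,ΔT}, free = {t,f}
RREF:
  r0: [   1    0   -1    1]
  r1: [   0    1    0    0]
Fix exponent of f at 1, t at 0; solve each RREF row for its pivot's exponent:
  r0: exp(γ) + (1)·1 = 0 ⇒ exp(γ) = -1
  r1: exp(ΔT) + (0)·1 = 0 ⇒ exp(ΔT) = 0
Π_2 = γ^-1 · f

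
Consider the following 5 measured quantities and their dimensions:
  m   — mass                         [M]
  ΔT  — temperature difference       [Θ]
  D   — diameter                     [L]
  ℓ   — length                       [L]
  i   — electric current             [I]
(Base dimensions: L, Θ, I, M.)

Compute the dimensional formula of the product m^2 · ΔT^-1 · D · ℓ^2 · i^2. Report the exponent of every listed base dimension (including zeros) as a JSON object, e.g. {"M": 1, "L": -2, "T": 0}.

Dimensional matrix (L×Θ×I×M by m×ΔT×D×ℓ×i):
  L: [ 0  0  1  1  0]
  Θ: [ 0  1  0  0  0]
  I: [ 0  0  0  0  1]
  M: [ 1  0  0  0  0]
  [L]: (2)·0+(-1)·0+(1)·1+(2)·1+(2)·0 = 3
  [Θ]: (2)·0+(-1)·1+(1)·0+(2)·0+(2)·0 = -1
  [I]: (2)·0+(-1)·0+(1)·0+(2)·0+(2)·1 = 2
  [M]: (2)·1+(-1)·0+(1)·0+(2)·0+(2)·0 = 2
⇒ L^3 Θ^-1 I^2 M^2

{"L": 3, "Θ": -1, "I": 2, "M": 2}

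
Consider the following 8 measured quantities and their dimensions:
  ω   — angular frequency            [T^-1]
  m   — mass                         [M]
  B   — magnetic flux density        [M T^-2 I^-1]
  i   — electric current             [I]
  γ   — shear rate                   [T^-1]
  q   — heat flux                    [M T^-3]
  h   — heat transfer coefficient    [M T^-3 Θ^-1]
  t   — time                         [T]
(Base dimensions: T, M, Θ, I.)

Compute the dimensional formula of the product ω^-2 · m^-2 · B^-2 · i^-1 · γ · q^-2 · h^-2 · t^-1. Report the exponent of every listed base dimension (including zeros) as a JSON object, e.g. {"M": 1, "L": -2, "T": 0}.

Dimensional matrix (T×M×Θ×I by ω×m×B×i×γ×q×h×t):
  T: [-1  0 -2  0 -1 -3 -3  1]
  M: [ 0  1  1  0  0  1  1  0]
  Θ: [ 0  0  0  0  0  0 -1  0]
  I: [ 0  0 -1  1  0  0  0  0]
  [T]: (-2)·-1+(-2)·0+(-2)·-2+(-1)·0+(1)·-1+(-2)·-3+(-2)·-3+(-1)·1 = 16
  [M]: (-2)·0+(-2)·1+(-2)·1+(-1)·0+(1)·0+(-2)·1+(-2)·1+(-1)·0 = -8
  [Θ]: (-2)·0+(-2)·0+(-2)·0+(-1)·0+(1)·0+(-2)·0+(-2)·-1+(-1)·0 = 2
  [I]: (-2)·0+(-2)·0+(-2)·-1+(-1)·1+(1)·0+(-2)·0+(-2)·0+(-1)·0 = 1
⇒ T^16 M^-8 Θ^2 I

{"T": 16, "M": -8, "Θ": 2, "I": 1}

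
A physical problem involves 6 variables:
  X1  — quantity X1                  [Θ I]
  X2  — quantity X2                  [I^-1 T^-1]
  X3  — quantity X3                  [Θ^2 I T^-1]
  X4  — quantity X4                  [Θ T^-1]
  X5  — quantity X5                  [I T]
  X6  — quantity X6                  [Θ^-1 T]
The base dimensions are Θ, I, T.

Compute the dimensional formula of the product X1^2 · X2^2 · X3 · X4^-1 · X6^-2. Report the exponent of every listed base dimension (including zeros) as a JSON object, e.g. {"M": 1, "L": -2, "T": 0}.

{"Θ": 5, "I": 1, "T": -4}

Exponent matrix [Θ,I,T] × [X1,X2,X3,X4,X5,X6]:
  Θ: [ 1  0  2  1  0 -1]
  I: [ 1 -1  1  0  1  0]
  T: [ 0 -1 -1 -1  1  1]
  [Θ]: (2)·1+(2)·0+(1)·2+(-1)·1+(-2)·-1 = 5
  [I]: (2)·1+(2)·-1+(1)·1+(-1)·0+(-2)·0 = 1
  [T]: (2)·0+(2)·-1+(1)·-1+(-1)·-1+(-2)·1 = -4
⇒ Θ^5 I T^-4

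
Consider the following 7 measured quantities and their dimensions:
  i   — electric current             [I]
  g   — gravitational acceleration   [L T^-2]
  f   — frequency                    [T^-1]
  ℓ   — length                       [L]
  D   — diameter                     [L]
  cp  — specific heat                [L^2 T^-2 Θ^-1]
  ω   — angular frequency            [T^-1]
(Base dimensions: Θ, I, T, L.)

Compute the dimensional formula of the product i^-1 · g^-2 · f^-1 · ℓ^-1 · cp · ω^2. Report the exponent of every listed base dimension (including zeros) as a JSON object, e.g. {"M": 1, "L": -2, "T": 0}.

{"Θ": -1, "I": -1, "T": 1, "L": -1}

Write exponents as rows Θ,I,T,L / cols i,g,f,ℓ,D,cp,ω:
  Θ: [ 0  0  0  0  0 -1  0]
  I: [ 1  0  0  0  0  0  0]
  T: [ 0 -2 -1  0  0 -2 -1]
  L: [ 0  1  0  1  1  2  0]
  [Θ]: (-1)·0+(-2)·0+(-1)·0+(-1)·0+(1)·-1+(2)·0 = -1
  [I]: (-1)·1+(-2)·0+(-1)·0+(-1)·0+(1)·0+(2)·0 = -1
  [T]: (-1)·0+(-2)·-2+(-1)·-1+(-1)·0+(1)·-2+(2)·-1 = 1
  [L]: (-1)·0+(-2)·1+(-1)·0+(-1)·1+(1)·2+(2)·0 = -1
⇒ Θ^-1 I^-1 T L^-1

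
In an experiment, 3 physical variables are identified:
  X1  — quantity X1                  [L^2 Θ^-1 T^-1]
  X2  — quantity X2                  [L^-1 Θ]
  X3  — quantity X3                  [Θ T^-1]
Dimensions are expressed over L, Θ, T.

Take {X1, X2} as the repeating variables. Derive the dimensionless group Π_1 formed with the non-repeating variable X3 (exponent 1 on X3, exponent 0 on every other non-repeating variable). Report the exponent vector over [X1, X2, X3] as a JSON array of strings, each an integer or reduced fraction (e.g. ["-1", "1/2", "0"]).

["-1", "-2", "1"]

Write exponents as rows L,Θ,T / cols X1,X2,X3:
  L: [ 2 -1  0]
  Θ: [-1  1  1]
  T: [-1  0 -1]
Row reduction gives pivot columns X1,X2; rank = 2
Pivot set = {X1,X2}, free = {X3}
RREF:
  r0: [   1    0    1]
  r1: [   0    1    2]
  r2: [   0    0    0]
Fix exponent of X3 at 1; solve each RREF row for its pivot's exponent:
  r0: exp(X1) + (1)·1 = 0 ⇒ exp(X1) = -1
  r1: exp(X2) + (2)·1 = 0 ⇒ exp(X2) = -2
Π_1 = X1^-1 · X2^-2 · X3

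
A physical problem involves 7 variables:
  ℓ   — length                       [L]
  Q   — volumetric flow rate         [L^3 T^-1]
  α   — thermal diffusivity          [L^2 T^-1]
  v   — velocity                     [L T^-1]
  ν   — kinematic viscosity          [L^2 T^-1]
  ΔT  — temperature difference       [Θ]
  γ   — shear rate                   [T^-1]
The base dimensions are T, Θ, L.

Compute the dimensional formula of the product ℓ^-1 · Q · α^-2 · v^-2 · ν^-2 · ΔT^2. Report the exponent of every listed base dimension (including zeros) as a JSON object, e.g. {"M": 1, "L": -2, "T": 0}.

{"T": 5, "Θ": 2, "L": -8}

Exponent matrix [T,Θ,L] × [ℓ,Q,α,v,ν,ΔT,γ]:
  T: [ 0 -1 -1 -1 -1  0 -1]
  Θ: [ 0  0  0  0  0  1  0]
  L: [ 1  3  2  1  2  0  0]
  [T]: (-1)·0+(1)·-1+(-2)·-1+(-2)·-1+(-2)·-1+(2)·0 = 5
  [Θ]: (-1)·0+(1)·0+(-2)·0+(-2)·0+(-2)·0+(2)·1 = 2
  [L]: (-1)·1+(1)·3+(-2)·2+(-2)·1+(-2)·2+(2)·0 = -8
⇒ T^5 Θ^2 L^-8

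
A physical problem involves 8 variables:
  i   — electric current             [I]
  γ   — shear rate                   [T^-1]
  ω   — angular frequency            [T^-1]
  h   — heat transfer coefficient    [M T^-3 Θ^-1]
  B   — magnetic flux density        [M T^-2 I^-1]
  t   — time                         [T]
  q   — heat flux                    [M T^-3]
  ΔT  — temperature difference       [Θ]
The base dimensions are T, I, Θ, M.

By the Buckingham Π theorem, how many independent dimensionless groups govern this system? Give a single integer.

Exponent matrix [T,I,Θ,M] × [i,γ,ω,h,B,t,q,ΔT]:
  T: [ 0 -1 -1 -3 -2  1 -3  0]
  I: [ 1  0  0  0 -1  0  0  0]
  Θ: [ 0  0  0 -1  0  0  0  1]
  M: [ 0  0  0  1  1  0  1  0]
Row reduction gives pivot columns i,γ,h,B; rank = 4
n=8, r=4 ⇒ 4 dimensionless groups

4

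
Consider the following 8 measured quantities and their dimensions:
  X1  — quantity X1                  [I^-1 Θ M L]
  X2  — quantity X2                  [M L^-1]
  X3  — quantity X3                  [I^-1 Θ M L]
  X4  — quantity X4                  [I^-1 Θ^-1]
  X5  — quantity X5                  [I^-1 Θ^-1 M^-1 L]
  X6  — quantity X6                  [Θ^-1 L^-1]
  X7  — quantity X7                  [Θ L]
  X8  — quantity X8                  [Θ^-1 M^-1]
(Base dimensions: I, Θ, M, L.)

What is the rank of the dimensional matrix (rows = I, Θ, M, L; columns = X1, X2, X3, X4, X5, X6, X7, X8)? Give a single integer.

3

Write exponents as rows I,Θ,M,L / cols X1,X2,X3,X4,X5,X6,X7,X8:
  I: [-1  0 -1 -1 -1  0  0  0]
  Θ: [ 1  0  1 -1 -1 -1  1 -1]
  M: [ 1  1  1  0 -1  0  0 -1]
  L: [ 1 -1  1  0  1 -1  1  0]
Echelon form has 3 nonzero rows (pivots: X1,X2,X4)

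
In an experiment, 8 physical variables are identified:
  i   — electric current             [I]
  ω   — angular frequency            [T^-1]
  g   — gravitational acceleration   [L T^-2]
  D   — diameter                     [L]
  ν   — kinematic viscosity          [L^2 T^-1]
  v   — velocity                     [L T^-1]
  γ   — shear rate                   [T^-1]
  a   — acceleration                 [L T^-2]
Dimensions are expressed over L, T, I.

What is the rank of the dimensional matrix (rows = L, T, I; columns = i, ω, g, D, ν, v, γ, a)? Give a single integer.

Exponent matrix [L,T,I] × [i,ω,g,D,ν,v,γ,a]:
  L: [ 0  0  1  1  2  1  0  1]
  T: [ 0 -1 -2  0 -1 -1 -1 -2]
  I: [ 1  0  0  0  0  0  0  0]
Echelon form has 3 nonzero rows (pivots: i,ω,g)

3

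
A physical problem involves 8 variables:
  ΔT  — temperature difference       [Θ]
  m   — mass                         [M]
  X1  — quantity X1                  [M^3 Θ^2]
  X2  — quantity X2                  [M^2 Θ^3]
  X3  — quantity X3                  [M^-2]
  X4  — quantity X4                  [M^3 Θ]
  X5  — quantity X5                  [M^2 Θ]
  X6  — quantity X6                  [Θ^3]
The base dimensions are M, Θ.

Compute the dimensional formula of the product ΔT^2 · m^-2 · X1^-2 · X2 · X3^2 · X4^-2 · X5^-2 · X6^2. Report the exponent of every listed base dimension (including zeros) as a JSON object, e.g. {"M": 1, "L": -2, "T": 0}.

Write exponents as rows M,Θ / cols ΔT,m,X1,X2,X3,X4,X5,X6:
  M: [ 0  1  3  2 -2  3  2  0]
  Θ: [ 1  0  2  3  0  1  1  3]
  [M]: (2)·0+(-2)·1+(-2)·3+(1)·2+(2)·-2+(-2)·3+(-2)·2+(2)·0 = -20
  [Θ]: (2)·1+(-2)·0+(-2)·2+(1)·3+(2)·0+(-2)·1+(-2)·1+(2)·3 = 3
⇒ M^-20 Θ^3

{"M": -20, "Θ": 3}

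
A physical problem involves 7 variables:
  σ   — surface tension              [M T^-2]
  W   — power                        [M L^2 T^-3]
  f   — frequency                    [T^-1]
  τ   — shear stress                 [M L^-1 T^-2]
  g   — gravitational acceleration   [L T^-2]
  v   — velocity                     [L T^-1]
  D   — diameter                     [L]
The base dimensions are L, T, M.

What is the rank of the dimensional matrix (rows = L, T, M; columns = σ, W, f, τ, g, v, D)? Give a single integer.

Exponent matrix [L,T,M] × [σ,W,f,τ,g,v,D]:
  L: [ 0  2  0 -1  1  1  1]
  T: [-2 -3 -1 -2 -2 -1  0]
  M: [ 1  1  0  1  0  0  0]
Echelon form has 3 nonzero rows (pivots: σ,W,f)

3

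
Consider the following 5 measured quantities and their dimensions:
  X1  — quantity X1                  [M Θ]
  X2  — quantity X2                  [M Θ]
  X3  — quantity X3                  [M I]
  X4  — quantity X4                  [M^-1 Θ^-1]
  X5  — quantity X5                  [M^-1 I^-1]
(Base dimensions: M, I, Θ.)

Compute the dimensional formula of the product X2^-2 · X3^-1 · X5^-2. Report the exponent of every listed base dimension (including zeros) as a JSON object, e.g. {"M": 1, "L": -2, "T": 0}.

{"M": -1, "I": 1, "Θ": -2}

Exponent matrix [M,I,Θ] × [X1,X2,X3,X4,X5]:
  M: [ 1  1  1 -1 -1]
  I: [ 0  0  1  0 -1]
  Θ: [ 1  1  0 -1  0]
  [M]: (-2)·1+(-1)·1+(-2)·-1 = -1
  [I]: (-2)·0+(-1)·1+(-2)·-1 = 1
  [Θ]: (-2)·1+(-1)·0+(-2)·0 = -2
⇒ M^-1 I Θ^-2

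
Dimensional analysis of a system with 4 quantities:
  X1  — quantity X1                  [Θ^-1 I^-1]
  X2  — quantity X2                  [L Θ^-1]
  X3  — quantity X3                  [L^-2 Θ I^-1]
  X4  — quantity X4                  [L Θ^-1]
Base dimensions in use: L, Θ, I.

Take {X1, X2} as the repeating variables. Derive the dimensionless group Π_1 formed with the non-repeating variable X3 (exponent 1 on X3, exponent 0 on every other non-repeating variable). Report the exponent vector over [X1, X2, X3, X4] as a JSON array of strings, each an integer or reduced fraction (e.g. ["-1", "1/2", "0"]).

["-1", "2", "1", "0"]

Exponent matrix [L,Θ,I] × [X1,X2,X3,X4]:
  L: [ 0  1 -2  1]
  Θ: [-1 -1  1 -1]
  I: [-1  0 -1  0]
Echelon form has 2 nonzero rows (pivots: X1,X2)
Repeat: X1,X2; free: X3,X4
RREF:
  r0: [   1    0    1    0]
  r1: [   0    1   -2    1]
  r2: [   0    0    0    0]
Fix exponent of X3 at 1, X4 at 0; solve each RREF row for its pivot's exponent:
  r0: exp(X1) + (1)·1 = 0 ⇒ exp(X1) = -1
  r1: exp(X2) + (-2)·1 = 0 ⇒ exp(X2) = 2
Π_1 = X1^-1 · X2^2 · X3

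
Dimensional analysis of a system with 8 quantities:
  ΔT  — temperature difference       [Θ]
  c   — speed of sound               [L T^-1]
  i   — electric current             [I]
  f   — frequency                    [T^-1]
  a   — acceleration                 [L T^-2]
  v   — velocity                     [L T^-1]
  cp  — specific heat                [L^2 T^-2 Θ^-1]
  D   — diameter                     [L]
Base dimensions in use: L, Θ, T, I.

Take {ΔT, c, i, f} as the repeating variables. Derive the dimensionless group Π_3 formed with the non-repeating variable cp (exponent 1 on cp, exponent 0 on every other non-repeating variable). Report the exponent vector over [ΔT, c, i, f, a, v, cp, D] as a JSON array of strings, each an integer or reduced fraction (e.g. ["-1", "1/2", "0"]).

Write exponents as rows L,Θ,T,I / cols ΔT,c,i,f,a,v,cp,D:
  L: [ 0  1  0  0  1  1  2  1]
  Θ: [ 1  0  0  0  0  0 -1  0]
  T: [ 0 -1  0 -1 -2 -1 -2  0]
  I: [ 0  0  1  0  0  0  0  0]
RREF → pivots at {ΔT,c,i,f} ⇒ r = 4
Repeat: ΔT,c,i,f; free: a,v,cp,D
RREF:
  r0: [   1    0    0    0    0    0   -1    0]
  r1: [   0    1    0    0    1    1    2    1]
  r2: [   0    0    1    0    0    0    0    0]
  r3: [   0    0    0    1    1    0    0   -1]
Fix exponent of cp at 1, a at 0, v at 0, D at 0; solve each RREF row for its pivot's exponent:
  r0: exp(ΔT) + (-1)·1 = 0 ⇒ exp(ΔT) = 1
  r1: exp(c) + (2)·1 = 0 ⇒ exp(c) = -2
  r2: exp(i) + (0)·1 = 0 ⇒ exp(i) = 0
  r3: exp(f) + (0)·1 = 0 ⇒ exp(f) = 0
Π_3 = ΔT · c^-2 · cp

["1", "-2", "0", "0", "0", "0", "1", "0"]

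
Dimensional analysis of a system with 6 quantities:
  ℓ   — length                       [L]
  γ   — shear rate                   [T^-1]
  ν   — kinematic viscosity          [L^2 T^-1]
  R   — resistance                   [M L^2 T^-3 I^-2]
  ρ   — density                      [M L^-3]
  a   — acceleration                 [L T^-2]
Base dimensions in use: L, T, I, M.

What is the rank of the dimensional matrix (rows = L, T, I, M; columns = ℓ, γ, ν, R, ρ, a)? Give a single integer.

Write exponents as rows L,T,I,M / cols ℓ,γ,ν,R,ρ,a:
  L: [ 1  0  2  2 -3  1]
  T: [ 0 -1 -1 -3  0 -2]
  I: [ 0  0  0 -2  0  0]
  M: [ 0  0  0  1  1  0]
RREF → pivots at {ℓ,γ,R,ρ} ⇒ r = 4

4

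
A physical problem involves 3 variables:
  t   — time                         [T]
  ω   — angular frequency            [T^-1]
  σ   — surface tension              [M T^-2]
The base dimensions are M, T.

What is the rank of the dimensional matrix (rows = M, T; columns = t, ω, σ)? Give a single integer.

Exponent matrix [M,T] × [t,ω,σ]:
  M: [ 0  0  1]
  T: [ 1 -1 -2]
Row reduction gives pivot columns t,σ; rank = 2

2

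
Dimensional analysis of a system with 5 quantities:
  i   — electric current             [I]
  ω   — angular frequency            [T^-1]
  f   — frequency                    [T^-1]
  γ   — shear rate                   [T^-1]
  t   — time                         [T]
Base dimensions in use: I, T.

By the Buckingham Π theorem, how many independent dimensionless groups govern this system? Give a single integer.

Dimensional matrix (I×T by i×ω×f×γ×t):
  I: [ 1  0  0  0  0]
  T: [ 0 -1 -1 -1  1]
Echelon form has 2 nonzero rows (pivots: i,ω)
Π count = n − r = 5 − 2 = 3

3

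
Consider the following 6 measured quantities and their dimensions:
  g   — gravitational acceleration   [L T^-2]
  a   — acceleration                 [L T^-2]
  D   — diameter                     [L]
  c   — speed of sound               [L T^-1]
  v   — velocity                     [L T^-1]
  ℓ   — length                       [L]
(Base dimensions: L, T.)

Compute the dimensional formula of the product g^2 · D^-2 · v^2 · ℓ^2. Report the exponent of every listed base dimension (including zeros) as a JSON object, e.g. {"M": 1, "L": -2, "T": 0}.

{"L": 4, "T": -6}

Write exponents as rows L,T / cols g,a,D,c,v,ℓ:
  L: [ 1  1  1  1  1  1]
  T: [-2 -2  0 -1 -1  0]
  [L]: (2)·1+(-2)·1+(2)·1+(2)·1 = 4
  [T]: (2)·-2+(-2)·0+(2)·-1+(2)·0 = -6
⇒ L^4 T^-6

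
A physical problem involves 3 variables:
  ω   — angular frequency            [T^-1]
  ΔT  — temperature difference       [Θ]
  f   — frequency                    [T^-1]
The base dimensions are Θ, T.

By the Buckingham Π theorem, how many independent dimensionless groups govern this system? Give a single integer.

Write exponents as rows Θ,T / cols ω,ΔT,f:
  Θ: [ 0  1  0]
  T: [-1  0 -1]
RREF → pivots at {ω,ΔT} ⇒ r = 2
Π count = n − r = 3 − 2 = 1

1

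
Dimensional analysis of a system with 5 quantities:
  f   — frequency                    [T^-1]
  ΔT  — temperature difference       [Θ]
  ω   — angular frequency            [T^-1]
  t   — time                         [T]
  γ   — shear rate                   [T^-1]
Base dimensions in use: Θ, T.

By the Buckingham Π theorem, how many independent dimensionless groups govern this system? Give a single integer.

Dimensional matrix (Θ×T by f×ΔT×ω×t×γ):
  Θ: [ 0  1  0  0  0]
  T: [-1  0 -1  1 -1]
RREF → pivots at {f,ΔT} ⇒ r = 2
n=5, r=2 ⇒ 3 dimensionless groups

3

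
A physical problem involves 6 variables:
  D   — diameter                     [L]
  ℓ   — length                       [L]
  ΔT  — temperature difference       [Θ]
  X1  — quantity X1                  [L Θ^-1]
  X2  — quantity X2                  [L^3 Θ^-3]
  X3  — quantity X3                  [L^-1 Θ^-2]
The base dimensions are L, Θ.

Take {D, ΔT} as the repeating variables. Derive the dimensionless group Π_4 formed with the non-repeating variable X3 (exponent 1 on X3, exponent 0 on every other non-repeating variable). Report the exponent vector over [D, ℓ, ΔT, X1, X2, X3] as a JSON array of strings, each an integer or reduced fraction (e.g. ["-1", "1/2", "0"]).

["1", "0", "2", "0", "0", "1"]

Exponent matrix [L,Θ] × [D,ℓ,ΔT,X1,X2,X3]:
  L: [ 1  1  0  1  3 -1]
  Θ: [ 0  0  1 -1 -3 -2]
Echelon form has 2 nonzero rows (pivots: D,ΔT)
Pivot set = {D,ΔT}, free = {ℓ,X1,X2,X3}
RREF:
  r0: [   1    1    0    1    3   -1]
  r1: [   0    0    1   -1   -3   -2]
Fix exponent of X3 at 1, ℓ at 0, X1 at 0, X2 at 0; solve each RREF row for its pivot's exponent:
  r0: exp(D) + (-1)·1 = 0 ⇒ exp(D) = 1
  r1: exp(ΔT) + (-2)·1 = 0 ⇒ exp(ΔT) = 2
Π_4 = D · ΔT^2 · X3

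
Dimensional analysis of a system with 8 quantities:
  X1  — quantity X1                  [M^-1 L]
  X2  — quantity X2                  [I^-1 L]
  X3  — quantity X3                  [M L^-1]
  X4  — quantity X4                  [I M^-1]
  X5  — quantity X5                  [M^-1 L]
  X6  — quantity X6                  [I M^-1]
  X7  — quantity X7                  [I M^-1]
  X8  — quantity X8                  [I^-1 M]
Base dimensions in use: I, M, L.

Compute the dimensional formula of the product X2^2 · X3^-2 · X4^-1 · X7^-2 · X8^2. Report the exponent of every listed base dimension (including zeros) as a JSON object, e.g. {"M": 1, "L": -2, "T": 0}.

{"I": -7, "M": 3, "L": 4}

Write exponents as rows I,M,L / cols X1,X2,X3,X4,X5,X6,X7,X8:
  I: [ 0 -1  0  1  0  1  1 -1]
  M: [-1  0  1 -1 -1 -1 -1  1]
  L: [ 1  1 -1  0  1  0  0  0]
  [I]: (2)·-1+(-2)·0+(-1)·1+(-2)·1+(2)·-1 = -7
  [M]: (2)·0+(-2)·1+(-1)·-1+(-2)·-1+(2)·1 = 3
  [L]: (2)·1+(-2)·-1+(-1)·0+(-2)·0+(2)·0 = 4
⇒ I^-7 M^3 L^4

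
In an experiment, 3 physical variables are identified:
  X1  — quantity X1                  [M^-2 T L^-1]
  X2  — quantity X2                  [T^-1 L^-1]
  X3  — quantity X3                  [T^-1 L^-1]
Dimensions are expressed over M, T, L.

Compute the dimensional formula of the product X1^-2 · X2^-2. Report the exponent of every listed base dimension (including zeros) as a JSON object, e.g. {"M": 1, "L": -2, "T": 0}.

Dimensional matrix (M×T×L by X1×X2×X3):
  M: [-2  0  0]
  T: [ 1 -1 -1]
  L: [-1 -1 -1]
  [M]: (-2)·-2+(-2)·0 = 4
  [T]: (-2)·1+(-2)·-1 = 0
  [L]: (-2)·-1+(-2)·-1 = 4
⇒ M^4 L^4

{"M": 4, "T": 0, "L": 4}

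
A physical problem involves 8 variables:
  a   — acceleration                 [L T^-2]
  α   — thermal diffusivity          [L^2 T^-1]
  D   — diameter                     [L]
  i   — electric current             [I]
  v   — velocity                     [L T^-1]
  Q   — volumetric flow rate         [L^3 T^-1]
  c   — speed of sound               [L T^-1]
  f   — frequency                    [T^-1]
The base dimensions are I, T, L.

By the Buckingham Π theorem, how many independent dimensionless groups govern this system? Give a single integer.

5

Exponent matrix [I,T,L] × [a,α,D,i,v,Q,c,f]:
  I: [ 0  0  0  1  0  0  0  0]
  T: [-2 -1  0  0 -1 -1 -1 -1]
  L: [ 1  2  1  0  1  3  1  0]
RREF → pivots at {a,α,i} ⇒ r = 3
Π count = n − r = 8 − 3 = 5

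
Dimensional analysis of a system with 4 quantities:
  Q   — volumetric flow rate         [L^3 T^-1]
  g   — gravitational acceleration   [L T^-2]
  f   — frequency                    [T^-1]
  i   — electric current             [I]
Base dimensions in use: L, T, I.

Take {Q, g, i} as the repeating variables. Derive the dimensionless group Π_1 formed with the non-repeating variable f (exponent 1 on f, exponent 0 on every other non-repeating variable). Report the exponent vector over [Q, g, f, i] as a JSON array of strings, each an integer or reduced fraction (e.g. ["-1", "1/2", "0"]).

["1/5", "-3/5", "1", "0"]

Write exponents as rows L,T,I / cols Q,g,f,i:
  L: [ 3  1  0  0]
  T: [-1 -2 -1  0]
  I: [ 0  0  0  1]
Row reduction gives pivot columns Q,g,i; rank = 3
Repeat: Q,g,i; free: f
RREF:
  r0: [   1    0 -1/5    0]
  r1: [   0    1  3/5    0]
  r2: [   0    0    0    1]
Fix exponent of f at 1; solve each RREF row for its pivot's exponent:
  r0: exp(Q) + (-1/5)·1 = 0 ⇒ exp(Q) = 1/5
  r1: exp(g) + (3/5)·1 = 0 ⇒ exp(g) = -3/5
  r2: exp(i) + (0)·1 = 0 ⇒ exp(i) = 0
Π_1 = Q^(1/5) · g^(-3/5) · f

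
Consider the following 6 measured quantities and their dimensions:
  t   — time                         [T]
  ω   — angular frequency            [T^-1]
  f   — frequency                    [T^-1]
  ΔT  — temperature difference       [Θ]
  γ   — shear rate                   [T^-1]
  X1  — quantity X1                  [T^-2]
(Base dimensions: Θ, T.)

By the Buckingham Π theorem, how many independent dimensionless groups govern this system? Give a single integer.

4

Dimensional matrix (Θ×T by t×ω×f×ΔT×γ×X1):
  Θ: [ 0  0  0  1  0  0]
  T: [ 1 -1 -1  0 -1 -2]
Row reduction gives pivot columns t,ΔT; rank = 2
6 vars − rank 2 = 4 Π groups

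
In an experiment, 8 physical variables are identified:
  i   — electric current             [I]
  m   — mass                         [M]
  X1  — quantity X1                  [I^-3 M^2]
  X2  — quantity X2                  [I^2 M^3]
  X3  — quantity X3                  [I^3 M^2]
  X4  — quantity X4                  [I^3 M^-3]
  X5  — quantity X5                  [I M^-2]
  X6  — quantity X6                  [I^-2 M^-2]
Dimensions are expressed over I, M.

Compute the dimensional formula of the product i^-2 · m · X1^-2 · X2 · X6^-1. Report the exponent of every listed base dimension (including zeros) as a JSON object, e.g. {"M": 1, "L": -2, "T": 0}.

Dimensional matrix (I×M by i×m×X1×X2×X3×X4×X5×X6):
  I: [ 1  0 -3  2  3  3  1 -2]
  M: [ 0  1  2  3  2 -3 -2 -2]
  [I]: (-2)·1+(1)·0+(-2)·-3+(1)·2+(-1)·-2 = 8
  [M]: (-2)·0+(1)·1+(-2)·2+(1)·3+(-1)·-2 = 2
⇒ I^8 M^2

{"I": 8, "M": 2}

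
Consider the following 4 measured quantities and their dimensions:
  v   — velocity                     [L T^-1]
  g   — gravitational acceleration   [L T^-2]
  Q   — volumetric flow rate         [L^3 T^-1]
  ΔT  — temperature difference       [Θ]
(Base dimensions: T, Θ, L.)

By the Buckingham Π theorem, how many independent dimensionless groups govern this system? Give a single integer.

1

Write exponents as rows T,Θ,L / cols v,g,Q,ΔT:
  T: [-1 -2 -1  0]
  Θ: [ 0  0  0  1]
  L: [ 1  1  3  0]
Row reduction gives pivot columns v,g,ΔT; rank = 3
4 vars − rank 3 = 1 Π group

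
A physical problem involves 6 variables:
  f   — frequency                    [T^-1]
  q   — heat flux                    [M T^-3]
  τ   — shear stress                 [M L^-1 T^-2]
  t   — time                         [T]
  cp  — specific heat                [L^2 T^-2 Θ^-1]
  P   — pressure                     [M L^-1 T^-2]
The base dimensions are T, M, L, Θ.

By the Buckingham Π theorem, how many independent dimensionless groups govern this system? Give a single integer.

Exponent matrix [T,M,L,Θ] × [f,q,τ,t,cp,P]:
  T: [-1 -3 -2  1 -2 -2]
  M: [ 0  1  1  0  0  1]
  L: [ 0  0 -1  0  2 -1]
  Θ: [ 0  0  0  0 -1  0]
RREF → pivots at {f,q,τ,cp} ⇒ r = 4
6 vars − rank 4 = 2 Π groups

2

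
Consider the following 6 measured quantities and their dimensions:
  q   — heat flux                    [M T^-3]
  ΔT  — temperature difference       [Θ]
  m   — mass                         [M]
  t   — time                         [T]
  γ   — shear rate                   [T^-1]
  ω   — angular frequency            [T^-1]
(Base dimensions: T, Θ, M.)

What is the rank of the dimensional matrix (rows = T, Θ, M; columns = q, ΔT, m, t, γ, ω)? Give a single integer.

3

Write exponents as rows T,Θ,M / cols q,ΔT,m,t,γ,ω:
  T: [-3  0  0  1 -1 -1]
  Θ: [ 0  1  0  0  0  0]
  M: [ 1  0  1  0  0  0]
Echelon form has 3 nonzero rows (pivots: q,ΔT,m)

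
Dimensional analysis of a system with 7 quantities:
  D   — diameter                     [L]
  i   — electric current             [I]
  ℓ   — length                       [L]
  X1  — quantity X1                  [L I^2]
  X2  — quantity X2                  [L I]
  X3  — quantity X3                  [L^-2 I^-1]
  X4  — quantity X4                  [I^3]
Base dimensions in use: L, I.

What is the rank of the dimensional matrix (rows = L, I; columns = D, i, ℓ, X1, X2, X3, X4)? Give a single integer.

Exponent matrix [L,I] × [D,i,ℓ,X1,X2,X3,X4]:
  L: [ 1  0  1  1  1 -2  0]
  I: [ 0  1  0  2  1 -1  3]
RREF → pivots at {D,i} ⇒ r = 2

2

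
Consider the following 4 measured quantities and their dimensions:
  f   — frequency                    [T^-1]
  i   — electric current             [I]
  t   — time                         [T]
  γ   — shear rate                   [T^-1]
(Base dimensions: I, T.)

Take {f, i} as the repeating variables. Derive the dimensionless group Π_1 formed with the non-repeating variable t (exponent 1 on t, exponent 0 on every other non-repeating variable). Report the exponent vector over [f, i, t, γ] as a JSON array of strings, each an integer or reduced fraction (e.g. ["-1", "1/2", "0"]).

["1", "0", "1", "0"]

Exponent matrix [I,T] × [f,i,t,γ]:
  I: [ 0  1  0  0]
  T: [-1  0  1 -1]
Row reduction gives pivot columns f,i; rank = 2
Pivot set = {f,i}, free = {t,γ}
RREF:
  r0: [   1    0   -1    1]
  r1: [   0    1    0    0]
Fix exponent of t at 1, γ at 0; solve each RREF row for its pivot's exponent:
  r0: exp(f) + (-1)·1 = 0 ⇒ exp(f) = 1
  r1: exp(i) + (0)·1 = 0 ⇒ exp(i) = 0
Π_1 = f · t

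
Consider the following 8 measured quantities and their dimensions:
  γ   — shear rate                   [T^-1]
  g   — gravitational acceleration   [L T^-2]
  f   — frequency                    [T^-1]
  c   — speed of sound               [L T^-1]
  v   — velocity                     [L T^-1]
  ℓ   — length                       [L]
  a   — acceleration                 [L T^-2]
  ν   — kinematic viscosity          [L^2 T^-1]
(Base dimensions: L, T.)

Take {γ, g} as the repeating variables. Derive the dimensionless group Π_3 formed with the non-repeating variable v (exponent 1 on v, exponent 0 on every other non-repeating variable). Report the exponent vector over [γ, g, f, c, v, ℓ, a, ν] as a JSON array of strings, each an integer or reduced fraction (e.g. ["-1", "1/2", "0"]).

["1", "-1", "0", "0", "1", "0", "0", "0"]

Dimensional matrix (L×T by γ×g×f×c×v×ℓ×a×ν):
  L: [ 0  1  0  1  1  1  1  2]
  T: [-1 -2 -1 -1 -1  0 -2 -1]
Row reduction gives pivot columns γ,g; rank = 2
Repeat: γ,g; free: f,c,v,ℓ,a,ν
RREF:
  r0: [   1    0    1   -1   -1   -2    0   -3]
  r1: [   0    1    0    1    1    1    1    2]
Fix exponent of v at 1, f at 0, c at 0, ℓ at 0, a at 0, ν at 0; solve each RREF row for its pivot's exponent:
  r0: exp(γ) + (-1)·1 = 0 ⇒ exp(γ) = 1
  r1: exp(g) + (1)·1 = 0 ⇒ exp(g) = -1
Π_3 = γ · g^-1 · v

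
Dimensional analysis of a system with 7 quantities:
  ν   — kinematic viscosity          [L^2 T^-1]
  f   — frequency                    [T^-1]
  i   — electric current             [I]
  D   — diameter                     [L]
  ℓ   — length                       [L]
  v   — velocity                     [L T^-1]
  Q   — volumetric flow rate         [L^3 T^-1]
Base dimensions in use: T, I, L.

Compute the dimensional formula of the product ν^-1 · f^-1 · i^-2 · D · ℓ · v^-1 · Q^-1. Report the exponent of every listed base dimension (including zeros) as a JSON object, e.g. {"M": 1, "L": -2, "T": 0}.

Dimensional matrix (T×I×L by ν×f×i×D×ℓ×v×Q):
  T: [-1 -1  0  0  0 -1 -1]
  I: [ 0  0  1  0  0  0  0]
  L: [ 2  0  0  1  1  1  3]
  [T]: (-1)·-1+(-1)·-1+(-2)·0+(1)·0+(1)·0+(-1)·-1+(-1)·-1 = 4
  [I]: (-1)·0+(-1)·0+(-2)·1+(1)·0+(1)·0+(-1)·0+(-1)·0 = -2
  [L]: (-1)·2+(-1)·0+(-2)·0+(1)·1+(1)·1+(-1)·1+(-1)·3 = -4
⇒ T^4 I^-2 L^-4

{"T": 4, "I": -2, "L": -4}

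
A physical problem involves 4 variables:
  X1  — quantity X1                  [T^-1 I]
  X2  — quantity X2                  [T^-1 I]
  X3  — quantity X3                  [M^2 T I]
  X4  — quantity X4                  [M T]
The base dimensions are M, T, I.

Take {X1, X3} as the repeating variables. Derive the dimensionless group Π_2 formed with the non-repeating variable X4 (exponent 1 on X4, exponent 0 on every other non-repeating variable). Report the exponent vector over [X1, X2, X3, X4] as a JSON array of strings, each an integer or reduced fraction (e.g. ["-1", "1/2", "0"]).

Dimensional matrix (M×T×I by X1×X2×X3×X4):
  M: [ 0  0  2  1]
  T: [-1 -1  1  1]
  I: [ 1  1  1  0]
Row reduction gives pivot columns X1,X3; rank = 2
Pivot set = {X1,X3}, free = {X2,X4}
RREF:
  r0: [   1    1    0 -1/2]
  r1: [   0    0    1  1/2]
  r2: [   0    0    0    0]
Fix exponent of X4 at 1, X2 at 0; solve each RREF row for its pivot's exponent:
  r0: exp(X1) + (-1/2)·1 = 0 ⇒ exp(X1) = 1/2
  r1: exp(X3) + (1/2)·1 = 0 ⇒ exp(X3) = -1/2
Π_2 = X1^(1/2) · X3^(-1/2) · X4

["1/2", "0", "-1/2", "1"]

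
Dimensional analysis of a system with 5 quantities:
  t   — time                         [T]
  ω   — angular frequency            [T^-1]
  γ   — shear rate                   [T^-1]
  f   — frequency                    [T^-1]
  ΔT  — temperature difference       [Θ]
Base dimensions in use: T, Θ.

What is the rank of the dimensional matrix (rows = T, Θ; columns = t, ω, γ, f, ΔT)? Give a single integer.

2

Exponent matrix [T,Θ] × [t,ω,γ,f,ΔT]:
  T: [ 1 -1 -1 -1  0]
  Θ: [ 0  0  0  0  1]
Echelon form has 2 nonzero rows (pivots: t,ΔT)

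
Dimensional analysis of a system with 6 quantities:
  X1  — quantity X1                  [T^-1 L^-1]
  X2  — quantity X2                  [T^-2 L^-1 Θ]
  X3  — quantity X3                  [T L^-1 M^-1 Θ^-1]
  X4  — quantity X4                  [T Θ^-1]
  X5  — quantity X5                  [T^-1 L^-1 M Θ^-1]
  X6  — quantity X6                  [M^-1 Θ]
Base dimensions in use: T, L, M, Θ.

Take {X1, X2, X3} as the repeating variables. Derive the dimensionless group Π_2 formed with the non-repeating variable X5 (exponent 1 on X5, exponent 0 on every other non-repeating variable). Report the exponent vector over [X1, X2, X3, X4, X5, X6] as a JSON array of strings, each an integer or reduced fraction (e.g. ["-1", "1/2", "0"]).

Exponent matrix [T,L,M,Θ] × [X1,X2,X3,X4,X5,X6]:
  T: [-1 -2  1  1 -1  0]
  L: [-1 -1 -1  0 -1  0]
  M: [ 0  0 -1  0  1 -1]
  Θ: [ 0  1 -1 -1 -1  1]
Echelon form has 3 nonzero rows (pivots: X1,X2,X3)
Repeat: X1,X2,X3; free: X4,X5,X6
RREF:
  r0: [   1    0    0    1    4   -3]
  r1: [   0    1    0   -1   -2    2]
  r2: [   0    0    1    0   -1    1]
  r3: [   0    0    0    0    0    0]
Fix exponent of X5 at 1, X4 at 0, X6 at 0; solve each RREF row for its pivot's exponent:
  r0: exp(X1) + (4)·1 = 0 ⇒ exp(X1) = -4
  r1: exp(X2) + (-2)·1 = 0 ⇒ exp(X2) = 2
  r2: exp(X3) + (-1)·1 = 0 ⇒ exp(X3) = 1
Π_2 = X1^-4 · X2^2 · X3 · X5

["-4", "2", "1", "0", "1", "0"]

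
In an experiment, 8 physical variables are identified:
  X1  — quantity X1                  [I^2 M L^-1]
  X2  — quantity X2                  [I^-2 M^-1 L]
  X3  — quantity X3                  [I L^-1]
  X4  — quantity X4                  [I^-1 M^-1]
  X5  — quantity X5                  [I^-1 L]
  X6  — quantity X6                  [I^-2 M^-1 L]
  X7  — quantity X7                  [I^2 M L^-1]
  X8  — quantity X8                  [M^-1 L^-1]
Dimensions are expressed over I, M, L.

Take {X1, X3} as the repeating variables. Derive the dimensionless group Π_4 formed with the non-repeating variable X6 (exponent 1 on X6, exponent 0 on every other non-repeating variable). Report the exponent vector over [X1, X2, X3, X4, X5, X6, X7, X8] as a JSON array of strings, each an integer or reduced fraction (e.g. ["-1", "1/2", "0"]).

Dimensional matrix (I×M×L by X1×X2×X3×X4×X5×X6×X7×X8):
  I: [ 2 -2  1 -1 -1 -2  2  0]
  M: [ 1 -1  0 -1  0 -1  1 -1]
  L: [-1  1 -1  0  1  1 -1 -1]
RREF → pivots at {X1,X3} ⇒ r = 2
Repeat: X1,X3; free: X2,X4,X5,X6,X7,X8
RREF:
  r0: [   1   -1    0   -1    0   -1    1   -1]
  r1: [   0    0    1    1   -1    0    0    2]
  r2: [   0    0    0    0    0    0    0    0]
Fix exponent of X6 at 1, X2 at 0, X4 at 0, X5 at 0, X7 at 0, X8 at 0; solve each RREF row for its pivot's exponent:
  r0: exp(X1) + (-1)·1 = 0 ⇒ exp(X1) = 1
  r1: exp(X3) + (0)·1 = 0 ⇒ exp(X3) = 0
Π_4 = X1 · X6

["1", "0", "0", "0", "0", "1", "0", "0"]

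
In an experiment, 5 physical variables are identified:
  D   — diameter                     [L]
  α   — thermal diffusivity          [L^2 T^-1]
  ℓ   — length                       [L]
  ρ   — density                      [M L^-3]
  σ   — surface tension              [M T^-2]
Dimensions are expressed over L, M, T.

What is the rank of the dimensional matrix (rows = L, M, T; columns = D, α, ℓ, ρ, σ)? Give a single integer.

Exponent matrix [L,M,T] × [D,α,ℓ,ρ,σ]:
  L: [ 1  2  1 -3  0]
  M: [ 0  0  0  1  1]
  T: [ 0 -1  0  0 -2]
Row reduction gives pivot columns D,α,ρ; rank = 3

3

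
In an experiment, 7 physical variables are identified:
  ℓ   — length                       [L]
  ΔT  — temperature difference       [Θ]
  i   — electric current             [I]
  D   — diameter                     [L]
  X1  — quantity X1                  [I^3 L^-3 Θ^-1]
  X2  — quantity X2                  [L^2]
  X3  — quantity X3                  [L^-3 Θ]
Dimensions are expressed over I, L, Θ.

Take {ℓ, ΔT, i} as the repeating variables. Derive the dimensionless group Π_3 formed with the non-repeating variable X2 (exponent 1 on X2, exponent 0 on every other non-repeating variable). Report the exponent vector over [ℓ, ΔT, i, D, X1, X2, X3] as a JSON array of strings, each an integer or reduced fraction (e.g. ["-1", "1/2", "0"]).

Exponent matrix [I,L,Θ] × [ℓ,ΔT,i,D,X1,X2,X3]:
  I: [ 0  0  1  0  3  0  0]
  L: [ 1  0  0  1 -3  2 -3]
  Θ: [ 0  1  0  0 -1  0  1]
Row reduction gives pivot columns ℓ,ΔT,i; rank = 3
Repeat: ℓ,ΔT,i; free: D,X1,X2,X3
RREF:
  r0: [   1    0    0    1   -3    2   -3]
  r1: [   0    1    0    0   -1    0    1]
  r2: [   0    0    1    0    3    0    0]
Fix exponent of X2 at 1, D at 0, X1 at 0, X3 at 0; solve each RREF row for its pivot's exponent:
  r0: exp(ℓ) + (2)·1 = 0 ⇒ exp(ℓ) = -2
  r1: exp(ΔT) + (0)·1 = 0 ⇒ exp(ΔT) = 0
  r2: exp(i) + (0)·1 = 0 ⇒ exp(i) = 0
Π_3 = ℓ^-2 · X2

["-2", "0", "0", "0", "0", "1", "0"]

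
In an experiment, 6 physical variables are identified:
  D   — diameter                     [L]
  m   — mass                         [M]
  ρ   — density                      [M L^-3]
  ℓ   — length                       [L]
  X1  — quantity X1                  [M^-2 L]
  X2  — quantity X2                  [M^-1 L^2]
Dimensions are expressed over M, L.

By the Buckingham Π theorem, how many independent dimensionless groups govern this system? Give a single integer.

4

Write exponents as rows M,L / cols D,m,ρ,ℓ,X1,X2:
  M: [ 0  1  1  0 -2 -1]
  L: [ 1  0 -3  1  1  2]
Row reduction gives pivot columns D,m; rank = 2
n=6, r=2 ⇒ 4 dimensionless groups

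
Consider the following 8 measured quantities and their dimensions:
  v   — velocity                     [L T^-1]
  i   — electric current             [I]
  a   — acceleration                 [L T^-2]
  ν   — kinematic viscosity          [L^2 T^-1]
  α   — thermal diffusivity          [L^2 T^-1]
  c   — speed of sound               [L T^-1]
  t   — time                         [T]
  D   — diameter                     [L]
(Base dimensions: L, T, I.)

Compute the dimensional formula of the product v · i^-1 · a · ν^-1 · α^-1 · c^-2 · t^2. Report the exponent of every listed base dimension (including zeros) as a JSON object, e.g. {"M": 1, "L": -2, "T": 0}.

{"L": -4, "T": 3, "I": -1}

Exponent matrix [L,T,I] × [v,i,a,ν,α,c,t,D]:
  L: [ 1  0  1  2  2  1  0  1]
  T: [-1  0 -2 -1 -1 -1  1  0]
  I: [ 0  1  0  0  0  0  0  0]
  [L]: (1)·1+(-1)·0+(1)·1+(-1)·2+(-1)·2+(-2)·1+(2)·0 = -4
  [T]: (1)·-1+(-1)·0+(1)·-2+(-1)·-1+(-1)·-1+(-2)·-1+(2)·1 = 3
  [I]: (1)·0+(-1)·1+(1)·0+(-1)·0+(-1)·0+(-2)·0+(2)·0 = -1
⇒ L^-4 T^3 I^-1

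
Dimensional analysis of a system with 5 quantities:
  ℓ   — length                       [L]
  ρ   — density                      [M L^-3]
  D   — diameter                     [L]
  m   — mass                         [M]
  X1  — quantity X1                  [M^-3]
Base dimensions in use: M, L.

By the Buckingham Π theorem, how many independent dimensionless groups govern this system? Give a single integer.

3

Dimensional matrix (M×L by ℓ×ρ×D×m×X1):
  M: [ 0  1  0  1 -3]
  L: [ 1 -3  1  0  0]
Echelon form has 2 nonzero rows (pivots: ℓ,ρ)
5 vars − rank 2 = 3 Π groups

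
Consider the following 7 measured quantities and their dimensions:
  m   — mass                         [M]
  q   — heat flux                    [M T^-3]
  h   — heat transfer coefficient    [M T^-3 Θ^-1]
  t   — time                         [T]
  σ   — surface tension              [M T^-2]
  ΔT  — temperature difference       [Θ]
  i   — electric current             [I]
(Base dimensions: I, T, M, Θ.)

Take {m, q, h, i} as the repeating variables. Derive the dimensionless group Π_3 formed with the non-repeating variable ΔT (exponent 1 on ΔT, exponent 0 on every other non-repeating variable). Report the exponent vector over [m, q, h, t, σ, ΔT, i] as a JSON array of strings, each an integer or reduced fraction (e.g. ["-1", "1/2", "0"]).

["0", "-1", "1", "0", "0", "1", "0"]

Write exponents as rows I,T,M,Θ / cols m,q,h,t,σ,ΔT,i:
  I: [ 0  0  0  0  0  0  1]
  T: [ 0 -3 -3  1 -2  0  0]
  M: [ 1  1  1  0  1  0  0]
  Θ: [ 0  0 -1  0  0  1  0]
RREF → pivots at {m,q,h,i} ⇒ r = 4
Repeat: m,q,h,i; free: t,σ,ΔT
RREF:
  r0: [   1    0    0  1/3  1/3    0    0]
  r1: [   0    1    0 -1/3  2/3    1    0]
  r2: [   0    0    1    0    0   -1    0]
  r3: [   0    0    0    0    0    0    1]
Fix exponent of ΔT at 1, t at 0, σ at 0; solve each RREF row for its pivot's exponent:
  r0: exp(m) + (0)·1 = 0 ⇒ exp(m) = 0
  r1: exp(q) + (1)·1 = 0 ⇒ exp(q) = -1
  r2: exp(h) + (-1)·1 = 0 ⇒ exp(h) = 1
  r3: exp(i) + (0)·1 = 0 ⇒ exp(i) = 0
Π_3 = q^-1 · h · ΔT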